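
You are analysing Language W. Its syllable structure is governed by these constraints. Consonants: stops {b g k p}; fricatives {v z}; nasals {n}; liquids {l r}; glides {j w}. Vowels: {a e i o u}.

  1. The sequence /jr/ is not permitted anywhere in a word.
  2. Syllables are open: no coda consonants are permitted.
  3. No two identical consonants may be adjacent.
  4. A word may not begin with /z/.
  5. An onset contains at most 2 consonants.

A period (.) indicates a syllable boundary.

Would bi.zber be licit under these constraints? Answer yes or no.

bi.zber — violates constraint 2: syllable 2 coda /r/ has 1 consonant (> 0) → illicit

no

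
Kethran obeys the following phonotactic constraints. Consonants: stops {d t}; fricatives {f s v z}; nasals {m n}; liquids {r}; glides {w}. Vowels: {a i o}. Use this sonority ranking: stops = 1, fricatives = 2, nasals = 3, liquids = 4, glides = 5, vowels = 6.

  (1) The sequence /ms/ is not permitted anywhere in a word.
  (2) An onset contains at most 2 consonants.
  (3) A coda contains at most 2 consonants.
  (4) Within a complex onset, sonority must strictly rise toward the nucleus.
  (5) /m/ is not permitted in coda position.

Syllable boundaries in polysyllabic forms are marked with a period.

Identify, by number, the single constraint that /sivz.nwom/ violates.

/sivz.nwom/: syllable 2 coda contains /m/.
This is a violation of constraint 5: "/m/ is not permitted in coda position."
The remaining constraints (1, 2, 3, 4) are satisfied.

5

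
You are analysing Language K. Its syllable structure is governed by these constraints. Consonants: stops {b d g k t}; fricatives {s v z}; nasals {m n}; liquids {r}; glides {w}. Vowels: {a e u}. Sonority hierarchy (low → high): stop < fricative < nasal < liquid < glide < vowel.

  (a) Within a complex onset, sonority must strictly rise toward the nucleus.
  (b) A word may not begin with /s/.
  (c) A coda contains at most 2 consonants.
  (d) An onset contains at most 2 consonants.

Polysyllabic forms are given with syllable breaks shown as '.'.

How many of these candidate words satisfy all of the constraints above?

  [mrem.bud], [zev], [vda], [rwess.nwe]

[mrem.bud] — σ1 onset /mr/ (3→4 rises), coda /m/ ok; σ2 onset /b/, coda /d/ ok → permitted
[zev] — σ1 onset /z/, coda /v/ ok → permitted
[vda] — violates constraint (a): syllable 1 onset /vd/: /v/ (fricative, 2) → /d/ (stop, 1) does not rise → not permitted
[rwess.nwe] — σ1 onset /rw/ (4→5 rises), coda /ss/ (2C) ok; σ2 onset /nw/ (3→5 rises), coda /∅/ ok → permitted
Permitted: [mrem.bud], [zev], [rwess.nwe] → 3.

3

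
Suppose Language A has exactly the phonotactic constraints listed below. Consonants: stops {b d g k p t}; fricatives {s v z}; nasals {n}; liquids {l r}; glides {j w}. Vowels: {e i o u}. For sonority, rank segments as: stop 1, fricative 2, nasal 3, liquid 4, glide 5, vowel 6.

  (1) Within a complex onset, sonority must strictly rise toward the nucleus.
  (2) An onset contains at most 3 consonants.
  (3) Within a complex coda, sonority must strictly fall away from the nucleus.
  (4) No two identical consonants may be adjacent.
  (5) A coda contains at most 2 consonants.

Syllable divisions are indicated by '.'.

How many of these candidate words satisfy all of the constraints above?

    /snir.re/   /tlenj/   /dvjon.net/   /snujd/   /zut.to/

/snir.re/ — violates constraint 4: adjacent identical consonants /rr/ → phonotactically illegal
/tlenj/ — violates constraint 3: syllable 1 coda /nj/: /n/ (nasal, 3) → /j/ (glide, 5) does not fall → phonotactically illegal
/dvjon.net/ — violates constraint 4: adjacent identical consonants /nn/ → phonotactically illegal
/snujd/ — σ1 onset /sn/ (2→3 rises), coda /jd/ (5→1 falls) ok → phonotactically legal
/zut.to/ — violates constraint 4: adjacent identical consonants /tt/ → phonotactically illegal
Phonotactically legal: /snujd/ → 1.

1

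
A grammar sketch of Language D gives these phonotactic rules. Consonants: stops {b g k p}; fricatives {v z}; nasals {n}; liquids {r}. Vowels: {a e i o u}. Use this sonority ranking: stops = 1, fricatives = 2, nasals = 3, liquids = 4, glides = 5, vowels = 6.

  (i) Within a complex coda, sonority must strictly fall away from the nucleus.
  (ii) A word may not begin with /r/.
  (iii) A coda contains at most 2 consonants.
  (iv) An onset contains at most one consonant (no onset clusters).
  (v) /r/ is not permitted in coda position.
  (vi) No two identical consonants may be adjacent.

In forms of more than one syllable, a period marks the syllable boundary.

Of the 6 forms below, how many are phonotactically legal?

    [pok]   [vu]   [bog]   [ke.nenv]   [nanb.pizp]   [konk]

[pok] — σ1 onset /p/, coda /k/ ok → phonotactically legal
[vu] — σ1 onset /v/, coda /∅/ ok → phonotactically legal
[bog] — σ1 onset /b/, coda /g/ ok → phonotactically legal
[ke.nenv] — σ1 onset /k/, coda /∅/ ok; σ2 onset /n/, coda /nv/ (3→2 falls) ok → phonotactically legal
[nanb.pizp] — σ1 onset /n/, coda /nb/ (3→1 falls) ok; σ2 onset /p/, coda /zp/ (2→1 falls) ok → phonotactically legal
[konk] — σ1 onset /k/, coda /nk/ (3→1 falls) ok → phonotactically legal
Phonotactically legal: [pok], [vu], [bog], [ke.nenv], [nanb.pizp], [konk] → 6.

6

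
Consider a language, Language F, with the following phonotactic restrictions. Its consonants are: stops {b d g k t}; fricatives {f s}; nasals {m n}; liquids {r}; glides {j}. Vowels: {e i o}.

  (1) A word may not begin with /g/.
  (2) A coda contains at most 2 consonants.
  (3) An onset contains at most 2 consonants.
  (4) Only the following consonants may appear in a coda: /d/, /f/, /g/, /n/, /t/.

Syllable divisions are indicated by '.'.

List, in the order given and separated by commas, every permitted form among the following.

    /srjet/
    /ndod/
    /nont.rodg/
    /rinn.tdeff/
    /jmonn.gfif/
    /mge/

/srjet/ — violates constraint 3: syllable 1 onset /srj/ has 3 consonants (> 2) → not permitted
/ndod/ — σ1 onset /nd/ (2C), coda /d/ ok → permitted
/nont.rodg/ — σ1 onset /n/, coda /nt/ (2C) ok; σ2 onset /r/, coda /dg/ (2C) ok → permitted
/rinn.tdeff/ — σ1 onset /r/, coda /nn/ (2C) ok; σ2 onset /td/ (2C), coda /ff/ (2C) ok → permitted
/jmonn.gfif/ — σ1 onset /jm/ (2C), coda /nn/ (2C) ok; σ2 onset /gf/ (2C), coda /f/ ok → permitted
/mge/ — σ1 onset /mg/ (2C), coda /∅/ ok → permitted

/ndod/, /nont.rodg/, /rinn.tdeff/, /jmonn.gfif/, /mge/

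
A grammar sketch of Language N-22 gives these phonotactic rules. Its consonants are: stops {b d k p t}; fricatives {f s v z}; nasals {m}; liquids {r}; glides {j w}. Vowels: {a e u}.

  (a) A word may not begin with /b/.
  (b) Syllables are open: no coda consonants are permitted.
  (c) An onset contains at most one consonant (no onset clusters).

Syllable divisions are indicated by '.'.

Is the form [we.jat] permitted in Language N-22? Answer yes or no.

no

[we.jat] — violates constraint (b): syllable 2 coda /t/ has 1 consonant (> 0) → not permitted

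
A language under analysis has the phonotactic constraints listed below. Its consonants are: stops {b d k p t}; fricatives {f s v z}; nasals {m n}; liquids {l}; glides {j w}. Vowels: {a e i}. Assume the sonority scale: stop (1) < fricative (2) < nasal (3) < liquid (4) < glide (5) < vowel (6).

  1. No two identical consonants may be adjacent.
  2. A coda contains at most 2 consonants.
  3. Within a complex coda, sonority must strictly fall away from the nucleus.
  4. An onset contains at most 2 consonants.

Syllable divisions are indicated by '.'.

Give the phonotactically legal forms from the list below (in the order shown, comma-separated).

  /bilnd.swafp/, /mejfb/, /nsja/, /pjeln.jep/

/bilnd.swafp/ — violates constraint 2: syllable 1 coda /lnd/ has 3 consonants (> 2) → phonotactically illegal
/mejfb/ — violates constraint 2: syllable 1 coda /jfb/ has 3 consonants (> 2) → phonotactically illegal
/nsja/ — violates constraint 4: syllable 1 onset /nsj/ has 3 consonants (> 2) → phonotactically illegal
/pjeln.jep/ — σ1 onset /pj/ (2C), coda /ln/ (4→3 falls) ok; σ2 onset /j/, coda /p/ ok → phonotactically legal

/pjeln.jep/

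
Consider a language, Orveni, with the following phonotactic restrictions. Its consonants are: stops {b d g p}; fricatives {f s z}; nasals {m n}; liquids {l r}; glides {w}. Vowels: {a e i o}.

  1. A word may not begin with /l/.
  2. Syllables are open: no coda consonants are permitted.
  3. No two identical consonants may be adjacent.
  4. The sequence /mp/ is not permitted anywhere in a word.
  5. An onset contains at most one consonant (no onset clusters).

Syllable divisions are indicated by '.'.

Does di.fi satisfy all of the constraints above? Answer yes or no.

di.fi — σ1 onset /d/, coda /∅/ ok; σ2 onset /f/, coda /∅/ ok → licit

yes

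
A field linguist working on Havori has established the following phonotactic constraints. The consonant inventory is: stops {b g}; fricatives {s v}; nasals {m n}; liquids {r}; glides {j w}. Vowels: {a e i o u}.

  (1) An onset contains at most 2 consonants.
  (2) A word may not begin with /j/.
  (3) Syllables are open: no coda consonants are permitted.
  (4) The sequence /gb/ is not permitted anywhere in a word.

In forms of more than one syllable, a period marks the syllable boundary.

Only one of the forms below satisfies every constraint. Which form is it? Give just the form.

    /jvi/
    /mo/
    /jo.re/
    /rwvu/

/mo/

/jvi/ — violates constraint 2: word begins with /j/ → ill-formed
/mo/ — σ1 onset /m/, coda /∅/ ok → well-formed
/jo.re/ — violates constraint 2: word begins with /j/ → ill-formed
/rwvu/ — violates constraint 1: syllable 1 onset /rwv/ has 3 consonants (> 2) → ill-formed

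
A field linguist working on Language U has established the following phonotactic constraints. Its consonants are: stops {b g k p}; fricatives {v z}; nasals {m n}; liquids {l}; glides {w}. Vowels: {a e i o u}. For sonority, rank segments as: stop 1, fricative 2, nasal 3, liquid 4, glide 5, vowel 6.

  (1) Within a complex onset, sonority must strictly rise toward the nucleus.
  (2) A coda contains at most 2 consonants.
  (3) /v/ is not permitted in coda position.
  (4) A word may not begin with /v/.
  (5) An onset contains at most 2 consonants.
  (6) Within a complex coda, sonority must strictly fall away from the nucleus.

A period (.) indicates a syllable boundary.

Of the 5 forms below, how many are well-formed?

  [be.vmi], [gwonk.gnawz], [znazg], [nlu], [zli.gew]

[be.vmi] — σ1 onset /b/, coda /∅/ ok; σ2 onset /vm/ (2→3 rises), coda /∅/ ok → well-formed
[gwonk.gnawz] — σ1 onset /gw/ (1→5 rises), coda /nk/ (3→1 falls) ok; σ2 onset /gn/ (1→3 rises), coda /wz/ (5→2 falls) ok → well-formed
[znazg] — σ1 onset /zn/ (2→3 rises), coda /zg/ (2→1 falls) ok → well-formed
[nlu] — σ1 onset /nl/ (3→4 rises), coda /∅/ ok → well-formed
[zli.gew] — σ1 onset /zl/ (2→4 rises), coda /∅/ ok; σ2 onset /g/, coda /w/ ok → well-formed
Well-formed: [be.vmi], [gwonk.gnawz], [znazg], [nlu], [zli.gew] → 5.

5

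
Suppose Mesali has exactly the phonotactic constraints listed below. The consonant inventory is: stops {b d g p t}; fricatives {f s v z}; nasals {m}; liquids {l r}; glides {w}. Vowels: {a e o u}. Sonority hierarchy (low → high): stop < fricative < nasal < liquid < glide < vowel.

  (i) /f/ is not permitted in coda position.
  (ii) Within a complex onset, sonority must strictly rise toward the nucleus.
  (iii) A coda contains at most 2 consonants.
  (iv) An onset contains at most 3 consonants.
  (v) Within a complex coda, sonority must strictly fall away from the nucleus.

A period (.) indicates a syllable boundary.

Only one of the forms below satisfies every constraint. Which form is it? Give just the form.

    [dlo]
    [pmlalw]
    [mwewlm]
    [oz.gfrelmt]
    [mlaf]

[dlo] — σ1 onset /dl/ (1→4 rises), coda /∅/ ok → well-formed
[pmlalw] — violates constraint (v): syllable 1 coda /lw/: /l/ (liquid, 4) → /w/ (glide, 5) does not fall → ill-formed
[mwewlm] — violates constraint (iii): syllable 1 coda /wlm/ has 3 consonants (> 2) → ill-formed
[oz.gfrelmt] — violates constraint (iii): syllable 2 coda /lmt/ has 3 consonants (> 2) → ill-formed
[mlaf] — violates constraint (i): syllable 1 coda contains /f/ → ill-formed

[dlo]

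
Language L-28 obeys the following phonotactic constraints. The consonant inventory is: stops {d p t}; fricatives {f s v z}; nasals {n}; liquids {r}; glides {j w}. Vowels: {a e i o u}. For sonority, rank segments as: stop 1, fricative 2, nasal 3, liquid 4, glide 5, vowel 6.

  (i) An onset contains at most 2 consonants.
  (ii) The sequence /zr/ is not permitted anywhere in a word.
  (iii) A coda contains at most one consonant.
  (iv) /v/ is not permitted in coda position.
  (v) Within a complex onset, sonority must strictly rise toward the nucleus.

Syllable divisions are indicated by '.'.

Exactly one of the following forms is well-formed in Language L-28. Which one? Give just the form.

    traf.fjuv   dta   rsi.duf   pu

traf.fjuv — violates constraint (iv): syllable 2 coda contains /v/ → ill-formed
dta — violates constraint (v): syllable 1 onset /dt/: /d/ (stop, 1) → /t/ (stop, 1) does not rise → ill-formed
rsi.duf — violates constraint (v): syllable 1 onset /rs/: /r/ (liquid, 4) → /s/ (fricative, 2) does not rise → ill-formed
pu — σ1 onset /p/, coda /∅/ ok → well-formed

pu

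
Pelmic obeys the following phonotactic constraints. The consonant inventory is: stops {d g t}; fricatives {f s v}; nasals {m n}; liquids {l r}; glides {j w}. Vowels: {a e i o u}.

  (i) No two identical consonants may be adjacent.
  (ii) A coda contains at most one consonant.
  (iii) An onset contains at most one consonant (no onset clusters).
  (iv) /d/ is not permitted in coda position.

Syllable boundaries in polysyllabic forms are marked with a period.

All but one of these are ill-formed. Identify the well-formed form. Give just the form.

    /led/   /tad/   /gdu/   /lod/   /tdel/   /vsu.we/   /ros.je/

/ros.je/

/led/ — violates constraint (iv): syllable 1 coda contains /d/ → ill-formed
/tad/ — violates constraint (iv): syllable 1 coda contains /d/ → ill-formed
/gdu/ — violates constraint (iii): syllable 1 onset /gd/ has 2 consonants (> 1) → ill-formed
/lod/ — violates constraint (iv): syllable 1 coda contains /d/ → ill-formed
/tdel/ — violates constraint (iii): syllable 1 onset /td/ has 2 consonants (> 1) → ill-formed
/vsu.we/ — violates constraint (iii): syllable 1 onset /vs/ has 2 consonants (> 1) → ill-formed
/ros.je/ — σ1 onset /r/, coda /s/ ok; σ2 onset /j/, coda /∅/ ok → well-formed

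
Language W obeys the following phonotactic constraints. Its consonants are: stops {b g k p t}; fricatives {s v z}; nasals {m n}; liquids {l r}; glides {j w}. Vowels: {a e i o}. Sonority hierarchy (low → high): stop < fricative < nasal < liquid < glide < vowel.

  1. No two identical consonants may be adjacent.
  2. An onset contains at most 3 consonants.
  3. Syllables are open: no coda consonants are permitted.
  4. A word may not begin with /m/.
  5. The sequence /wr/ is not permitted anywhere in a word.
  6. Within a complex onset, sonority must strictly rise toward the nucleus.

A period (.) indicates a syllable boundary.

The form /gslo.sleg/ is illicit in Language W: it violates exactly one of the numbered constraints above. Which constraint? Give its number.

/gslo.sleg/: syllable 2 coda /g/ has 1 consonant (> 0).
This is a violation of constraint 3: "Syllables are open: no coda consonants are permitted."
The remaining constraints (1, 2, 4, 5, 6) are satisfied.

3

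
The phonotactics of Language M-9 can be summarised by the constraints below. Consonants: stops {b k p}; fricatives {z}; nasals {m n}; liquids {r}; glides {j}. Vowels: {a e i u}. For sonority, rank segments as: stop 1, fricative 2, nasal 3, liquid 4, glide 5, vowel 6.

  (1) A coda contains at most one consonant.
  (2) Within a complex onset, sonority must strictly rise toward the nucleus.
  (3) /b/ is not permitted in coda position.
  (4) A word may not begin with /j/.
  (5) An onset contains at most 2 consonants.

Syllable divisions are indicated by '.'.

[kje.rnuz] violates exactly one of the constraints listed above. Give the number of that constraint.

[kje.rnuz]: syllable 2 onset /rn/: /r/ (liquid, 4) → /n/ (nasal, 3) does not rise.
This is a violation of constraint 2: "Within a complex onset, sonority must strictly rise toward the nucleus."
The remaining constraints (1, 3, 4, 5) are satisfied.

2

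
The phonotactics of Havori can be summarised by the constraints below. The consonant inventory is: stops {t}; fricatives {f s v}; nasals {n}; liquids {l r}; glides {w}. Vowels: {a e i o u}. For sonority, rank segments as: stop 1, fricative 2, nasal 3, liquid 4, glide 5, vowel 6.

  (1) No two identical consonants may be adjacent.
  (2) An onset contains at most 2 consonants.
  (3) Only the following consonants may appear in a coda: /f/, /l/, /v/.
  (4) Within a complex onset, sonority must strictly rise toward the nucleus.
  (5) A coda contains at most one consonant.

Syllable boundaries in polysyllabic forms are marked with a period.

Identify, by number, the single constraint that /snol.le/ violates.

1

/snol.le/: adjacent identical consonants /ll/.
This is a violation of constraint 1: "No two identical consonants may be adjacent."
The remaining constraints (2, 3, 4, 5) are satisfied.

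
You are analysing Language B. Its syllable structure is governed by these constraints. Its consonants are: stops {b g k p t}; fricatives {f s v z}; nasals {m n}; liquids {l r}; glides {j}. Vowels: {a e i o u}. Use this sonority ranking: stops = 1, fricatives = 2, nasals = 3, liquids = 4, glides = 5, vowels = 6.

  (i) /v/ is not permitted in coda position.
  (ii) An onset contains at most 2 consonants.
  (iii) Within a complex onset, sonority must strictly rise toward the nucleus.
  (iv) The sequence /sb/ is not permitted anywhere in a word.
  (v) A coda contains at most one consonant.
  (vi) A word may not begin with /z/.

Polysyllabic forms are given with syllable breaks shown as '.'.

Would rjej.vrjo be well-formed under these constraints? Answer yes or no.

rjej.vrjo — violates constraint (ii): syllable 2 onset /vrj/ has 3 consonants (> 2) → ill-formed

no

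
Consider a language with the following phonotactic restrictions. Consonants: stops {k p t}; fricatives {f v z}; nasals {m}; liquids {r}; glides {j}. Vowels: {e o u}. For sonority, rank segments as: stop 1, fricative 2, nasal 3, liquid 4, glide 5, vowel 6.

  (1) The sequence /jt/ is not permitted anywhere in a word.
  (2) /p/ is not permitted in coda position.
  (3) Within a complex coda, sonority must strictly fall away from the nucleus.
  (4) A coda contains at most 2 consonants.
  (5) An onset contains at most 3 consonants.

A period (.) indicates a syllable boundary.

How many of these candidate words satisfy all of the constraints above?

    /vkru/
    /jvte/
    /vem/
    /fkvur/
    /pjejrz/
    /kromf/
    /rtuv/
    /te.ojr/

/vkru/ — σ1 onset /vkr/ (3C), coda /∅/ ok → phonotactically legal
/jvte/ — σ1 onset /jvt/ (3C), coda /∅/ ok → phonotactically legal
/vem/ — σ1 onset /v/, coda /m/ ok → phonotactically legal
/fkvur/ — σ1 onset /fkv/ (3C), coda /r/ ok → phonotactically legal
/pjejrz/ — violates constraint 4: syllable 1 coda /jrz/ has 3 consonants (> 2) → phonotactically illegal
/kromf/ — σ1 onset /kr/ (2C), coda /mf/ (3→2 falls) ok → phonotactically legal
/rtuv/ — σ1 onset /rt/ (2C), coda /v/ ok → phonotactically legal
/te.ojr/ — σ1 onset /t/, coda /∅/ ok; σ2 onset /∅/, coda /jr/ (5→4 falls) ok → phonotactically legal
Phonotactically legal: /vkru/, /jvte/, /vem/, /fkvur/, /kromf/, /rtuv/, /te.ojr/ → 7.

7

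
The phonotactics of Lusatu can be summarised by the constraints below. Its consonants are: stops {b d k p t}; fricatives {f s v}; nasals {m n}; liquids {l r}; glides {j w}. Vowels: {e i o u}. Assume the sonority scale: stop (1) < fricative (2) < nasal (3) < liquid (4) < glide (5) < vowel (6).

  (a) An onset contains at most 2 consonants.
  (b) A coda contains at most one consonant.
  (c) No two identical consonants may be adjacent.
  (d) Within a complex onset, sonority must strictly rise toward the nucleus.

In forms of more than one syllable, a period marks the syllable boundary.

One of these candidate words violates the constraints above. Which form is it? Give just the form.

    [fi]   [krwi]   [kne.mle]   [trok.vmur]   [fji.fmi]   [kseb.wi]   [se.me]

[fi] — σ1 onset /f/, coda /∅/ ok → phonotactically legal
[krwi] — violates constraint (a): syllable 1 onset /krw/ has 3 consonants (> 2) → phonotactically illegal
[kne.mle] — σ1 onset /kn/ (1→3 rises), coda /∅/ ok; σ2 onset /ml/ (3→4 rises), coda /∅/ ok → phonotactically legal
[trok.vmur] — σ1 onset /tr/ (1→4 rises), coda /k/ ok; σ2 onset /vm/ (2→3 rises), coda /r/ ok → phonotactically legal
[fji.fmi] — σ1 onset /fj/ (2→5 rises), coda /∅/ ok; σ2 onset /fm/ (2→3 rises), coda /∅/ ok → phonotactically legal
[kseb.wi] — σ1 onset /ks/ (1→2 rises), coda /b/ ok; σ2 onset /w/, coda /∅/ ok → phonotactically legal
[se.me] — σ1 onset /s/, coda /∅/ ok; σ2 onset /m/, coda /∅/ ok → phonotactically legal

[krwi]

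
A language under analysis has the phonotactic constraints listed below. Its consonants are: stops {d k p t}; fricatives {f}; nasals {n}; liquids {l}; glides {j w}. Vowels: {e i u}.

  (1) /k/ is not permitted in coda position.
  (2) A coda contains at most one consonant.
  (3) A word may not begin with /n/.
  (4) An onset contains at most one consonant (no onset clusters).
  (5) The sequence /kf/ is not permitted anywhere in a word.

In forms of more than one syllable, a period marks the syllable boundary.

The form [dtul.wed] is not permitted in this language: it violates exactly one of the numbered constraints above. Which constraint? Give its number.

4

[dtul.wed]: syllable 1 onset /dt/ has 2 consonants (> 1).
This is a violation of constraint 4: "An onset contains at most one consonant (no onset clusters)."
The remaining constraints (1, 2, 3, 5) are satisfied.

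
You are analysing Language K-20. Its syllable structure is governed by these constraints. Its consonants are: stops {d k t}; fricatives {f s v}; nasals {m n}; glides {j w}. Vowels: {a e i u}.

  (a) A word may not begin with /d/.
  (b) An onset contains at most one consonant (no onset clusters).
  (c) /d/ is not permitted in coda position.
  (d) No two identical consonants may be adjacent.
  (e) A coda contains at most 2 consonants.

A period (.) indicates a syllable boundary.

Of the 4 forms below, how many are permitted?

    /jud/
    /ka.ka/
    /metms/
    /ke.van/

/jud/ — violates constraint (c): syllable 1 coda contains /d/ → not permitted
/ka.ka/ — σ1 onset /k/, coda /∅/ ok; σ2 onset /k/, coda /∅/ ok → permitted
/metms/ — violates constraint (e): syllable 1 coda /tms/ has 3 consonants (> 2) → not permitted
/ke.van/ — σ1 onset /k/, coda /∅/ ok; σ2 onset /v/, coda /n/ ok → permitted
Permitted: /ka.ka/, /ke.van/ → 2.

2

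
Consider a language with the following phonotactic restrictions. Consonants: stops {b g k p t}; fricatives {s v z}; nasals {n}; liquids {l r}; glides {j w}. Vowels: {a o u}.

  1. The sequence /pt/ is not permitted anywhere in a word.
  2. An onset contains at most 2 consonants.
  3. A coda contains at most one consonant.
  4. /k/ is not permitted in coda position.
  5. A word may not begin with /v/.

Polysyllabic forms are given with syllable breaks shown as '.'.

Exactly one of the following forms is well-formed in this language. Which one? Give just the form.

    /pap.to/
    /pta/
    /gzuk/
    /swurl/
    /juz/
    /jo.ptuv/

/juz/

/pap.to/ — violates constraint 1: contains banned sequence /pt/ → ill-formed
/pta/ — violates constraint 1: contains banned sequence /pt/ → ill-formed
/gzuk/ — violates constraint 4: syllable 1 coda contains /k/ → ill-formed
/swurl/ — violates constraint 3: syllable 1 coda /rl/ has 2 consonants (> 1) → ill-formed
/juz/ — σ1 onset /j/, coda /z/ ok → well-formed
/jo.ptuv/ — violates constraint 1: contains banned sequence /pt/ → ill-formed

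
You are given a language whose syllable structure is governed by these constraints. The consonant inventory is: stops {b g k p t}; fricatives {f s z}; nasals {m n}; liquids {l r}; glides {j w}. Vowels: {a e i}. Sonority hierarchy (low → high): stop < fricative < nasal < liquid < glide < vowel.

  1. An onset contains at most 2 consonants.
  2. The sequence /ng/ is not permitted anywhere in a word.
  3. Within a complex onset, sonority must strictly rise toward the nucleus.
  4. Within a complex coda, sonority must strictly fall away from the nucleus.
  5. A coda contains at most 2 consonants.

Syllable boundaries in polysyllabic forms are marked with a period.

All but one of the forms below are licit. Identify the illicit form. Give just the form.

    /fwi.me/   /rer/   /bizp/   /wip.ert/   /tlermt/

/fwi.me/ — σ1 onset /fw/ (2→5 rises), coda /∅/ ok; σ2 onset /m/, coda /∅/ ok → licit
/rer/ — σ1 onset /r/, coda /r/ ok → licit
/bizp/ — σ1 onset /b/, coda /zp/ (2→1 falls) ok → licit
/wip.ert/ — σ1 onset /w/, coda /p/ ok; σ2 onset /∅/, coda /rt/ (4→1 falls) ok → licit
/tlermt/ — violates constraint 5: syllable 1 coda /rmt/ has 3 consonants (> 2) → illicit

/tlermt/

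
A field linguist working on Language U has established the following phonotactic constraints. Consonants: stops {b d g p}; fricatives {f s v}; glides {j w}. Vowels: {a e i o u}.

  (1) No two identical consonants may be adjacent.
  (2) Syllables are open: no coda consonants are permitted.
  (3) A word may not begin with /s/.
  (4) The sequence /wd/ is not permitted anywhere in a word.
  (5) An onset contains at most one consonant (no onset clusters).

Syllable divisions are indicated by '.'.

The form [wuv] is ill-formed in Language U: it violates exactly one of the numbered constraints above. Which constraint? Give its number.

[wuv]: syllable 1 coda /v/ has 1 consonant (> 0).
This is a violation of constraint 2: "Syllables are open: no coda consonants are permitted."
The remaining constraints (1, 3, 4, 5) are satisfied.

2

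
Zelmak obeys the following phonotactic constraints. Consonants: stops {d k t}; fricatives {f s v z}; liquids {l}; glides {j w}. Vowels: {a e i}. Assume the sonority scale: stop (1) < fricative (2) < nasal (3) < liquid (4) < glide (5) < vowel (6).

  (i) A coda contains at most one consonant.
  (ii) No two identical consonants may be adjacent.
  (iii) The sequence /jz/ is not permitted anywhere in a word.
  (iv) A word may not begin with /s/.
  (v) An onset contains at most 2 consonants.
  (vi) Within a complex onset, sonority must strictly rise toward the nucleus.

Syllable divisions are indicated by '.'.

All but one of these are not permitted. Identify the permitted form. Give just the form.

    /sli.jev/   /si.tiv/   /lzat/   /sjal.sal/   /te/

/te/

/sli.jev/ — violates constraint (iv): word begins with /s/ → not permitted
/si.tiv/ — violates constraint (iv): word begins with /s/ → not permitted
/lzat/ — violates constraint (vi): syllable 1 onset /lz/: /l/ (liquid, 4) → /z/ (fricative, 2) does not rise → not permitted
/sjal.sal/ — violates constraint (iv): word begins with /s/ → not permitted
/te/ — σ1 onset /t/, coda /∅/ ok → permitted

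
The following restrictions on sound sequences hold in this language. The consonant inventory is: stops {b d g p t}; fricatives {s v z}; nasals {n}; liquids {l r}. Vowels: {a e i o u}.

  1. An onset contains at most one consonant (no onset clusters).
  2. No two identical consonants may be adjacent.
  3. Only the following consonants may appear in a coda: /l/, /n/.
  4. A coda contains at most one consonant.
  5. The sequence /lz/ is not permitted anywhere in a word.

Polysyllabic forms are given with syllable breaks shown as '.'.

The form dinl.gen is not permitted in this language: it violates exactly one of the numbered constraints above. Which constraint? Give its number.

4

dinl.gen: syllable 1 coda /nl/ has 2 consonants (> 1).
This is a violation of constraint 4: "A coda contains at most one consonant."
The remaining constraints (1, 2, 3, 5) are satisfied.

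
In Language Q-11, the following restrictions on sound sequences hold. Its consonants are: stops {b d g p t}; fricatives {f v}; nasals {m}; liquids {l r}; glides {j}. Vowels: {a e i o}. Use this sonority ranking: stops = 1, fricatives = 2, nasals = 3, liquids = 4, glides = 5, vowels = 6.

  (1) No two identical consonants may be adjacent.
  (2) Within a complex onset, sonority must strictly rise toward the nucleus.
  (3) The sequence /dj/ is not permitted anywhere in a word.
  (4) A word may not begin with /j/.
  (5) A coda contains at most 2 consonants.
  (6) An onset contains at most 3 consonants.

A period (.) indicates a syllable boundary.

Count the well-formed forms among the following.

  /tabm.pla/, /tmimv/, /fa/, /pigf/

4

/tabm.pla/ — σ1 onset /t/, coda /bm/ (2C) ok; σ2 onset /pl/ (1→4 rises), coda /∅/ ok → well-formed
/tmimv/ — σ1 onset /tm/ (1→3 rises), coda /mv/ (2C) ok → well-formed
/fa/ — σ1 onset /f/, coda /∅/ ok → well-formed
/pigf/ — σ1 onset /p/, coda /gf/ (2C) ok → well-formed
Well-formed: /tabm.pla/, /tmimv/, /fa/, /pigf/ → 4.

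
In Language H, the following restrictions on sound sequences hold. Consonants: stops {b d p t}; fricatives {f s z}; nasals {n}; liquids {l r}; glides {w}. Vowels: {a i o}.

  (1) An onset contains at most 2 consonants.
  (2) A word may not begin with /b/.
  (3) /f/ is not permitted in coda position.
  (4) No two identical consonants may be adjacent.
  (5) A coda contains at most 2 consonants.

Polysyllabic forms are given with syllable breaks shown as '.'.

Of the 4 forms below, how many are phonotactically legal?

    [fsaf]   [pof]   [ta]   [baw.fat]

[fsaf] — violates constraint 3: syllable 1 coda contains /f/ → phonotactically illegal
[pof] — violates constraint 3: syllable 1 coda contains /f/ → phonotactically illegal
[ta] — σ1 onset /t/, coda /∅/ ok → phonotactically legal
[baw.fat] — violates constraint 2: word begins with /b/ → phonotactically illegal
Phonotactically legal: [ta] → 1.

1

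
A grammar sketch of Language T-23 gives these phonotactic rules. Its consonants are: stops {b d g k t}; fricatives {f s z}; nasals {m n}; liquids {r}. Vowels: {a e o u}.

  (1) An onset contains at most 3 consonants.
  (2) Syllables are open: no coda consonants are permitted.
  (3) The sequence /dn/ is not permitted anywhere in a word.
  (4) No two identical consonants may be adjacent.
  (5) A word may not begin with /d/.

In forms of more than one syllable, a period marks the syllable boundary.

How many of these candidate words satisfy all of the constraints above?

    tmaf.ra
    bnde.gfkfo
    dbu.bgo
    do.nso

0

tmaf.ra — violates constraint 2: syllable 1 coda /f/ has 1 consonant (> 0) → illicit
bnde.gfkfo — violates constraint 1: syllable 2 onset /gfkf/ has 4 consonants (> 3) → illicit
dbu.bgo — violates constraint 5: word begins with /d/ → illicit
do.nso — violates constraint 5: word begins with /d/ → illicit
No form is licit → 0.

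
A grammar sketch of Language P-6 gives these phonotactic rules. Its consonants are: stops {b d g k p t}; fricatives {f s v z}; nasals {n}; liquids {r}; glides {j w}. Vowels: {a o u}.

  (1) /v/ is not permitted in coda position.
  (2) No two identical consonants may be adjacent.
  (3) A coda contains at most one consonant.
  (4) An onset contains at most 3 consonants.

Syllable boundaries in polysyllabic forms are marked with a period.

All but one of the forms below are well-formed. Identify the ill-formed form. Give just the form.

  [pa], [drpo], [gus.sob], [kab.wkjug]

[pa] — σ1 onset /p/, coda /∅/ ok → well-formed
[drpo] — σ1 onset /drp/ (3C), coda /∅/ ok → well-formed
[gus.sob] — violates constraint 2: adjacent identical consonants /ss/ → ill-formed
[kab.wkjug] — σ1 onset /k/, coda /b/ ok; σ2 onset /wkj/ (3C), coda /g/ ok → well-formed

[gus.sob]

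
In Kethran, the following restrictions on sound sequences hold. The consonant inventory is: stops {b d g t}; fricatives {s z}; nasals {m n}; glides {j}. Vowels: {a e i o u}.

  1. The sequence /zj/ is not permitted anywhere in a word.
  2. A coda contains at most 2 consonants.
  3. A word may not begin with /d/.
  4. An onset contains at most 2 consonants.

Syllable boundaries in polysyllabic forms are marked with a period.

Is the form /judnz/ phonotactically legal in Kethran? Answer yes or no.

/judnz/ — violates constraint 2: syllable 1 coda /dnz/ has 3 consonants (> 2) → phonotactically illegal

no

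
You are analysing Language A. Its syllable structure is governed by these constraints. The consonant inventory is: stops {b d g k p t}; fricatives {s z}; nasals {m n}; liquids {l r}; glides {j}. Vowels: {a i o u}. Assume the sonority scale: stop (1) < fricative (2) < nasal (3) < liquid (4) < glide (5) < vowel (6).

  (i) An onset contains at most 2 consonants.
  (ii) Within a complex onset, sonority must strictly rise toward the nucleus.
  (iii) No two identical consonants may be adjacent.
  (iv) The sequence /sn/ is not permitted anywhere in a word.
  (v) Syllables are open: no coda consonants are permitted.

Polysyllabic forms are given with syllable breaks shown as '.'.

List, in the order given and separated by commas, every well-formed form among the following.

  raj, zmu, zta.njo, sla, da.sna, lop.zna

zmu, sla

raj — violates constraint (v): syllable 1 coda /j/ has 1 consonant (> 0) → ill-formed
zmu — σ1 onset /zm/ (2→3 rises), coda /∅/ ok → well-formed
zta.njo — violates constraint (ii): syllable 1 onset /zt/: /z/ (fricative, 2) → /t/ (stop, 1) does not rise → ill-formed
sla — σ1 onset /sl/ (2→4 rises), coda /∅/ ok → well-formed
da.sna — violates constraint (iv): contains banned sequence /sn/ → ill-formed
lop.zna — violates constraint (v): syllable 1 coda /p/ has 1 consonant (> 0) → ill-formed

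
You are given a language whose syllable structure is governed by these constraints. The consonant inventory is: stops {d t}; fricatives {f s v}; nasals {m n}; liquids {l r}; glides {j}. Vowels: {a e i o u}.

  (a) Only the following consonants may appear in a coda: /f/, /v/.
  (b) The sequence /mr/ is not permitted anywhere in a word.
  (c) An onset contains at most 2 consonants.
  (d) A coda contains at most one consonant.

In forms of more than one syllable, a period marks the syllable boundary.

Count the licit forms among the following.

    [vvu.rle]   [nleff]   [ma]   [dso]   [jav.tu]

4

[vvu.rle] — σ1 onset /vv/ (2C), coda /∅/ ok; σ2 onset /rl/ (2C), coda /∅/ ok → licit
[nleff] — violates constraint (d): syllable 1 coda /ff/ has 2 consonants (> 1) → illicit
[ma] — σ1 onset /m/, coda /∅/ ok → licit
[dso] — σ1 onset /ds/ (2C), coda /∅/ ok → licit
[jav.tu] — σ1 onset /j/, coda /v/ ok; σ2 onset /t/, coda /∅/ ok → licit
Licit: [vvu.rle], [ma], [dso], [jav.tu] → 4.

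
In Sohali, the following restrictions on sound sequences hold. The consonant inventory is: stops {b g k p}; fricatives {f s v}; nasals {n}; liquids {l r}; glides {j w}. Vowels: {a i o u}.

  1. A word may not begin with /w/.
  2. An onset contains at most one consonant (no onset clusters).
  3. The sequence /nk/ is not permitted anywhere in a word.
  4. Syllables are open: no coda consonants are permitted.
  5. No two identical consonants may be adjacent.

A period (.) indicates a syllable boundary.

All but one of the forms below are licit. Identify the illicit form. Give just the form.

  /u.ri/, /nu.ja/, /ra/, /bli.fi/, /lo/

/u.ri/ — σ1 onset /∅/, coda /∅/ ok; σ2 onset /r/, coda /∅/ ok → licit
/nu.ja/ — σ1 onset /n/, coda /∅/ ok; σ2 onset /j/, coda /∅/ ok → licit
/ra/ — σ1 onset /r/, coda /∅/ ok → licit
/bli.fi/ — violates constraint 2: syllable 1 onset /bl/ has 2 consonants (> 1) → illicit
/lo/ — σ1 onset /l/, coda /∅/ ok → licit

/bli.fi/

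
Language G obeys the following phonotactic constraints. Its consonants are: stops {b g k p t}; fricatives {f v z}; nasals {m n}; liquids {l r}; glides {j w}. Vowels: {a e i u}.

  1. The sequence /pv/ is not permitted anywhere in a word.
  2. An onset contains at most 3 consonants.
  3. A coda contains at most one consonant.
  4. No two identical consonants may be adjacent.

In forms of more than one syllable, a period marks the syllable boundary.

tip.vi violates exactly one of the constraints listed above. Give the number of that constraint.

tip.vi: contains banned sequence /pv/.
This is a violation of constraint 1: "The sequence /pv/ is not permitted anywhere in a word."
The remaining constraints (2, 3, 4) are satisfied.

1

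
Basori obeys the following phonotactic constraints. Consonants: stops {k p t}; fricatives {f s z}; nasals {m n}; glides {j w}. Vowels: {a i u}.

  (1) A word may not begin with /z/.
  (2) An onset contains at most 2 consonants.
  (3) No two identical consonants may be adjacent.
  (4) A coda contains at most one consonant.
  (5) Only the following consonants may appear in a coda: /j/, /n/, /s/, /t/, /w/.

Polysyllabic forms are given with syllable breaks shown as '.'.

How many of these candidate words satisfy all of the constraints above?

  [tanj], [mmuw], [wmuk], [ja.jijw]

0

[tanj] — violates constraint 4: syllable 1 coda /nj/ has 2 consonants (> 1) → phonotactically illegal
[mmuw] — violates constraint 3: adjacent identical consonants /mm/ → phonotactically illegal
[wmuk] — violates constraint 5: syllable 1 coda contains /k/, which is not a licensed coda consonant → phonotactically illegal
[ja.jijw] — violates constraint 4: syllable 2 coda /jw/ has 2 consonants (> 1) → phonotactically illegal
No form is phonotactically legal → 0.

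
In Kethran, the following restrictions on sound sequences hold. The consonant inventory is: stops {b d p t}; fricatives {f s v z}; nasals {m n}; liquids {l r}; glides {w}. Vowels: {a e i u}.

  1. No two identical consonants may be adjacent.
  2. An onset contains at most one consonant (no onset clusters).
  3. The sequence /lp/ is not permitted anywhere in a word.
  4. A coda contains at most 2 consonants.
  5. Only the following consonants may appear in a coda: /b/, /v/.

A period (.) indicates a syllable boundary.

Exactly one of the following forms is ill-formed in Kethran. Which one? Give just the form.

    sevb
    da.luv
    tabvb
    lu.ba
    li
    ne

sevb — σ1 onset /s/, coda /vb/ (2C) ok → well-formed
da.luv — σ1 onset /d/, coda /∅/ ok; σ2 onset /l/, coda /v/ ok → well-formed
tabvb — violates constraint 4: syllable 1 coda /bvb/ has 3 consonants (> 2) → ill-formed
lu.ba — σ1 onset /l/, coda /∅/ ok; σ2 onset /b/, coda /∅/ ok → well-formed
li — σ1 onset /l/, coda /∅/ ok → well-formed
ne — σ1 onset /n/, coda /∅/ ok → well-formed

tabvb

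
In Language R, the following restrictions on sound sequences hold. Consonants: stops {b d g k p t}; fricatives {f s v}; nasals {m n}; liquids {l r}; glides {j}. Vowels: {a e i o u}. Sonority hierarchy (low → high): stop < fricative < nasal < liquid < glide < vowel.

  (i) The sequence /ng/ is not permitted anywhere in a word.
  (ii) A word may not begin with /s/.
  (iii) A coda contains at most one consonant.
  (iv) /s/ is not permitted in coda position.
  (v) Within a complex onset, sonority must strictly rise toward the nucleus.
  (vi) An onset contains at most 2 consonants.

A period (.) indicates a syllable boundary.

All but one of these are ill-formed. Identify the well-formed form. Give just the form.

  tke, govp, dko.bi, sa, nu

nu

tke — violates constraint (v): syllable 1 onset /tk/: /t/ (stop, 1) → /k/ (stop, 1) does not rise → ill-formed
govp — violates constraint (iii): syllable 1 coda /vp/ has 2 consonants (> 1) → ill-formed
dko.bi — violates constraint (v): syllable 1 onset /dk/: /d/ (stop, 1) → /k/ (stop, 1) does not rise → ill-formed
sa — violates constraint (ii): word begins with /s/ → ill-formed
nu — σ1 onset /n/, coda /∅/ ok → well-formed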